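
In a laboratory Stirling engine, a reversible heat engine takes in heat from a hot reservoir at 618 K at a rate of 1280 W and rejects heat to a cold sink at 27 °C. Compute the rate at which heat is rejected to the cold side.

T_C = 27 °C → 27 + 273.15 = 300.15 K.
For a reversible engine, η = 1 − T_C/T_H = 1 − 300.15/618.00 = 0.5143.
For a reversible cycle Q_C/Q_H = T_C/T_H, so Q_C = 1280 × 300.15/618.00 = 622 W.

Q̇_C ≈ 622 W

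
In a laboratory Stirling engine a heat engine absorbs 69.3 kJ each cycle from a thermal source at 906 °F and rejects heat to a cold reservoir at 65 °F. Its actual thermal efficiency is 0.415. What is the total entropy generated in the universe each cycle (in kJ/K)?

T_H = 906 °F → (906 − 32) × 5/9 = 485.56 °C = 758.71 K.
T_C = 65 °F → (65 − 32) × 5/9 = 18.33 °C = 291.48 K.
W = η·Q_H = 0.415 × 69.3 = 28.76 kJ, so Q_C = Q_H − W = 40.54 kJ.
The hot reservoir loses entropy Q_H/T_H = 69.3/758.71 = 0.09134 kJ/K; the cold reservoir gains Q_C/T_C = 40.54/291.48 = 0.1391 kJ/K.
ΔS_univ = −Q_H/T_H + Q_C/T_C = 0.0477 kJ/K (> 0, since η = 0.415 < η_Carnot = 0.616).

ΔS_univ ≈ 0.0477 kJ/K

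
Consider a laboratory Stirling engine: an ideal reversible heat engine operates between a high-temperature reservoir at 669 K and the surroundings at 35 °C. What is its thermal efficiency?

T_C = 35 °C → 35 + 273.15 = 308.15 K.
For a reversible engine, η = 1 − T_C/T_H = 1 − 308.15/669.00 = 0.5394.

η ≈ 0.5394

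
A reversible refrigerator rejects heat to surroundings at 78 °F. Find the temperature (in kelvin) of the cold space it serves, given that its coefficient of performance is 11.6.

T_C ≈ 275 K

T_H = 78 °F → (78 − 32) × 5/9 = 25.56 °C = 298.71 K.
COP_R = T_C/(T_H − T_C) ⇒ T_C = T_H·COP_R/(1 + COP_R) = 298.71 × 11.6/(1 + 11.6) = 275 K.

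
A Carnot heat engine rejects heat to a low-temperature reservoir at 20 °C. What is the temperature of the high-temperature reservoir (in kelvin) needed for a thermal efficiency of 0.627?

T_C = 20 °C → 20 + 273.15 = 293.15 K.
From η = 1 − T_C/T_H, solving for T_H gives T_H = T_C/(1 − η) = 293.15/(1 − 0.627) = 786 K.

T_H ≈ 786 K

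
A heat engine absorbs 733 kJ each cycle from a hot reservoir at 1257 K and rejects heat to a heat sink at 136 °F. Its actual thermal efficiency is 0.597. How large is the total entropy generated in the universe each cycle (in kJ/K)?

ΔS_univ ≈ 0.310 kJ/K

T_C = 136 °F → (136 − 32) × 5/9 = 57.78 °C = 330.93 K.
W = η·Q_H = 0.597 × 733 = 437.6 kJ, so Q_C = Q_H − W = 295.4 kJ.
The hot reservoir loses entropy Q_H/T_H = 733/1257.00 = 0.5831 kJ/K; the cold reservoir gains Q_C/T_C = 295.4/330.93 = 0.8926 kJ/K.
ΔS_univ = −Q_H/T_H + Q_C/T_C = 0.310 kJ/K (> 0, since η = 0.597 < η_Carnot = 0.737).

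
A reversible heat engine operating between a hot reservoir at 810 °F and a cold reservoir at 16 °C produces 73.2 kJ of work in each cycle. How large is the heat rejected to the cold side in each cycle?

T_H = 810 °F → (810 − 32) × 5/9 = 432.22 °C = 705.37 K.
T_C = 16 °C → 16 + 273.15 = 289.15 K.
Carnot efficiency: η = 1 − T_C/T_H = 1 − 289.15/705.37 = 0.5901.
Since Q_C/Q_H = T_C/T_H and Q_H = W/η, Q_C = W·T_C/(T_H − T_C) = 73.2 × 289.15/416.22 = 50.85 kJ.

Q_C ≈ 50.85 kJ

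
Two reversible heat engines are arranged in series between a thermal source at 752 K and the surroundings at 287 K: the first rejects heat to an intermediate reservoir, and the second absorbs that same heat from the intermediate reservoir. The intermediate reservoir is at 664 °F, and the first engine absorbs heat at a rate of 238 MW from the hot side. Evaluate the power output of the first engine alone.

Ẇ₁ ≈ 40.43 MW

T_m = 664 °F → (664 − 32) × 5/9 = 351.11 °C = 624.26 K.
First-stage efficiency η₁ = 1 − T_m/T_H = 1 − 624.26/752.00 = 0.1699.
W₁ = η₁·Q_H = 0.1699 × 238 = 40.43 MW.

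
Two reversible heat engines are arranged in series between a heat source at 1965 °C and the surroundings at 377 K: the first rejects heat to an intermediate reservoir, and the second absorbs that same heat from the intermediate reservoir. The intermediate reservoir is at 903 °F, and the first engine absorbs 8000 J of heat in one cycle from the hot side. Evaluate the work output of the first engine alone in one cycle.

T_H = 1965 °C → 1965 + 273.15 = 2238.15 K.
T_m = 903 °F → (903 − 32) × 5/9 = 483.89 °C = 757.04 K.
First-stage efficiency η₁ = 1 − T_m/T_H = 1 − 757.04/2238.15 = 0.6618.
W₁ = η₁·Q_H = 0.6618 × 8000 = 5290 J.

W₁ ≈ 5290 J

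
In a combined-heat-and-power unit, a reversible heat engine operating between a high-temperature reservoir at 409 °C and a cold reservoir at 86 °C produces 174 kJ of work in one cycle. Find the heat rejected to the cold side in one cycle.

T_H = 409 °C → 409 + 273.15 = 682.15 K.
T_C = 86 °C → 86 + 273.15 = 359.15 K.
For a reversible engine, η = 1 − T_C/T_H = 1 − 359.15/682.15 = 0.4735.
Since Q_C/Q_H = T_C/T_H and Q_H = W/η, Q_C = W·T_C/(T_H − T_C) = 174 × 359.15/323.00 = 193 kJ.

Q_C ≈ 193 kJ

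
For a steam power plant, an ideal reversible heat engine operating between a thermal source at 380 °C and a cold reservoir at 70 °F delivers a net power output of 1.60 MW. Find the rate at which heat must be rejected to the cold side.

T_H = 380 °C → 380 + 273.15 = 653.15 K.
T_C = 70 °F → (70 − 32) × 5/9 = 21.11 °C = 294.26 K.
For a reversible engine, η = 1 − T_C/T_H = 1 − 294.26/653.15 = 0.5495.
Since Q_C/Q_H = T_C/T_H and Q_H = W/η, Q_C = W·T_C/(T_H − T_C) = 1.60 × 294.26/358.89 = 1.312 MW.

Q̇_C ≈ 1.312 MW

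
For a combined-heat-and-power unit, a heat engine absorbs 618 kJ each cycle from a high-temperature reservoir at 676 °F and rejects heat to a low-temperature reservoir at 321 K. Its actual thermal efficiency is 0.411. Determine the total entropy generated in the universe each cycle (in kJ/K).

T_H = 676 °F → (676 − 32) × 5/9 = 357.78 °C = 630.93 K.
W = η·Q_H = 0.411 × 618 = 254.0 kJ, so Q_C = Q_H − W = 364.0 kJ.
The hot reservoir loses entropy Q_H/T_H = 618/630.93 = 0.9795 kJ/K; the cold reservoir gains Q_C/T_C = 364.0/321.00 = 1.134 kJ/K.
ΔS_univ = −Q_H/T_H + Q_C/T_C = 0.1545 kJ/K (> 0, since η = 0.411 < η_Carnot = 0.491).

ΔS_univ ≈ 0.1545 kJ/K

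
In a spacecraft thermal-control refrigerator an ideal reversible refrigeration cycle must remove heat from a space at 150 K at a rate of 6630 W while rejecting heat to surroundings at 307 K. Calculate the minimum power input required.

The reversible coefficient of performance is COP_R = T_C/(T_H − T_C) = 150.00/157.00 = 0.9554.
W = Q_C/COP_R = 6630/0.9554 = 6939 W.

Ẇ_in ≈ 6939 W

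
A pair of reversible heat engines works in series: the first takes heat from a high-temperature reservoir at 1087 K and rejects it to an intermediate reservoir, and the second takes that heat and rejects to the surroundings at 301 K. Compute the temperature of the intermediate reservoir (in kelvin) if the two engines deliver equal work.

T_m ≈ 694 K

For reversible stages Q_m = Q_H·(T_m/T_H). Setting W₁ = Q_H(1 − T_m/T_H) equal to W₂ = Q_m(1 − T_C/T_m) = Q_H·(T_m − T_C)/T_H gives T_H − T_m = T_m − T_C, so T_m = (T_H + T_C)/2 = (1087.00 + 301.00)/2 = 694 K.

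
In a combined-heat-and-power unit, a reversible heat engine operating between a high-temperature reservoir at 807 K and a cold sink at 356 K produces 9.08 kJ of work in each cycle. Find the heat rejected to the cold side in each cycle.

The Carnot efficiency is η = 1 − T_C/T_H = 1 − 356.00/807.00 = 0.5589.
Since Q_C/Q_H = T_C/T_H and Q_H = W/η, Q_C = W·T_C/(T_H − T_C) = 9.08 × 356.00/451.00 = 7.17 kJ.

Q_C ≈ 7.17 kJ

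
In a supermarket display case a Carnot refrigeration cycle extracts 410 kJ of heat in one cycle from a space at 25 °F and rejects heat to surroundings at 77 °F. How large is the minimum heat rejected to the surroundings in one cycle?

T_H = 77 °F → (77 − 32) × 5/9 = 25.00 °C = 298.15 K.
T_C = 25 °F → (25 − 32) × 5/9 = -3.89 °C = 269.26 K.
For a reversible cycle Q_H/Q_C = T_H/T_C, so Q_H = Q_C·T_H/T_C = 410 × 298.15/269.26 = 454 kJ.

Q_H ≈ 454 kJ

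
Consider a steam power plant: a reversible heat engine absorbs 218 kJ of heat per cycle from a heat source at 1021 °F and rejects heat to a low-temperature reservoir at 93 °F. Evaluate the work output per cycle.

T_H = 1021 °F → (1021 − 32) × 5/9 = 549.44 °C = 822.59 K.
T_C = 93 °F → (93 − 32) × 5/9 = 33.89 °C = 307.04 K.
Carnot efficiency: η = 1 − T_C/T_H = 1 − 307.04/822.59 = 0.6267.
W = η·Q_H = 0.6267 × 218 = 136.6 kJ.

W ≈ 136.6 kJ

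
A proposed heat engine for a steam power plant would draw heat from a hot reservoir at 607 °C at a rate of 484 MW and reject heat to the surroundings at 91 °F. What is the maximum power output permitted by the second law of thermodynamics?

Ẇ_max ≈ 315.8 MW

T_H = 607 °C → 607 + 273.15 = 880.15 K.
T_C = 91 °F → (91 − 32) × 5/9 = 32.78 °C = 305.93 K.
By the Carnot theorem, η_max = 1 − T_C/T_H = 1 − 305.93/880.15 = 0.6524.
W_max = η_max · Q_H = 0.6524 × 484 = 315.8 MW.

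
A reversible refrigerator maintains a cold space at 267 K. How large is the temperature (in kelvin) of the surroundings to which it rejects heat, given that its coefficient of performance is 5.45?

COP_R = T_C/(T_H − T_C) ⇒ T_H = T_C·(1 + 1/COP_R) = 267.00 × (1 + 1/5.45) = 316 K.

T_H ≈ 316 K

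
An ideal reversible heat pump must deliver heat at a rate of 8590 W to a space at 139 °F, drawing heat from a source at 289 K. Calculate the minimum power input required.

Ẇ_in ≈ 1130 W

T_H = 139 °F → (139 − 32) × 5/9 = 59.44 °C = 332.59 K.
The Carnot heat-pump COP is COP_HP = T_H/(T_H − T_C) = 332.59/43.59 = 7.6293.
W = Q_H/COP_HP = 8590/7.6293 = 1130 W.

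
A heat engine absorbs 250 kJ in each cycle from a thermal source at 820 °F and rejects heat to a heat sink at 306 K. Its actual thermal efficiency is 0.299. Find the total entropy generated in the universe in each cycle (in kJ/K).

ΔS_univ ≈ 0.221 kJ/K

T_H = 820 °F → (820 − 32) × 5/9 = 437.78 °C = 710.93 K.
W = η·Q_H = 0.299 × 250 = 74.75 kJ, so Q_C = Q_H − W = 175.2 kJ.
The hot reservoir loses entropy Q_H/T_H = 250/710.93 = 0.3517 kJ/K; the cold reservoir gains Q_C/T_C = 175.2/306.00 = 0.5727 kJ/K.
ΔS_univ = −Q_H/T_H + Q_C/T_C = 0.221 kJ/K (> 0, since η = 0.299 < η_Carnot = 0.570).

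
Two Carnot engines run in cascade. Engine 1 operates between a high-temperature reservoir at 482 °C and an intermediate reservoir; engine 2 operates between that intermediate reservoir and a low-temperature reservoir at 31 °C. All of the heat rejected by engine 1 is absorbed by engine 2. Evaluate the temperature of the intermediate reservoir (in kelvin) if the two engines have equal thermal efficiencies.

T_m ≈ 479 K

T_H = 482 °C → 482 + 273.15 = 755.15 K.
T_C = 31 °C → 31 + 273.15 = 304.15 K.
Equal efficiencies require 1 − T_m/T_H = 1 − T_C/T_m, i.e. T_m/T_H = T_C/T_m, so T_m = √(T_H·T_C) = √(755.15 × 304.15) = 479 K.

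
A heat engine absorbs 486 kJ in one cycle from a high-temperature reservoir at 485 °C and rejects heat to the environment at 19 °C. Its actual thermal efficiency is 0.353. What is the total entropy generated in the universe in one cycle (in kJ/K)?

T_H = 485 °C → 485 + 273.15 = 758.15 K.
T_C = 19 °C → 19 + 273.15 = 292.15 K.
W = η·Q_H = 0.353 × 486 = 171.6 kJ, so Q_C = Q_H − W = 314.4 kJ.
Reservoir entropy changes: ΔS_H = −Q_H/T_H = −486/758.15 = -0.6410 kJ/K and ΔS_C = +Q_C/T_C = 314.4/292.15 = 1.076 kJ/K.
ΔS_univ = −Q_H/T_H + Q_C/T_C = 0.435 kJ/K (> 0, since η = 0.353 < η_Carnot = 0.615).

ΔS_univ ≈ 0.435 kJ/K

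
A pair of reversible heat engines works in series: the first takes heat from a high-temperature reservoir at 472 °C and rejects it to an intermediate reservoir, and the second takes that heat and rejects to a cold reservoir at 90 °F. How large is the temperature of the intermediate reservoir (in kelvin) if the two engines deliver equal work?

T_m ≈ 525 K

T_H = 472 °C → 472 + 273.15 = 745.15 K.
T_C = 90 °F → (90 − 32) × 5/9 = 32.22 °C = 305.37 K.
For reversible stages Q_m = Q_H·(T_m/T_H). Setting W₁ = Q_H(1 − T_m/T_H) equal to W₂ = Q_m(1 − T_C/T_m) = Q_H·(T_m − T_C)/T_H gives T_H − T_m = T_m − T_C, so T_m = (T_H + T_C)/2 = (745.15 + 305.37)/2 = 525 K.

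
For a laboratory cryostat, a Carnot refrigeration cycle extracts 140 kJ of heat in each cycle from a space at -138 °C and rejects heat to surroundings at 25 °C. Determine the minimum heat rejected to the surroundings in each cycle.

Q_H ≈ 309 kJ

T_H = 25 °C → 25 + 273.15 = 298.15 K.
T_C = -138 °C → -138 + 273.15 = 135.15 K.
For a reversible cycle Q_H/Q_C = T_H/T_C, so Q_H = Q_C·T_H/T_C = 140 × 298.15/135.15 = 309 kJ.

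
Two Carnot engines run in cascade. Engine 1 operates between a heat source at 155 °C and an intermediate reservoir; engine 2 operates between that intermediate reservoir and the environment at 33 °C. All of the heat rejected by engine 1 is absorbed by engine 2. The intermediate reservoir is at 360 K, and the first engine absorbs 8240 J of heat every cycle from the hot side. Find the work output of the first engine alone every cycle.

W₁ ≈ 1310 J

T_H = 155 °C → 155 + 273.15 = 428.15 K.
T_C = 33 °C → 33 + 273.15 = 306.15 K.
First-stage efficiency η₁ = 1 − T_m/T_H = 1 − 360.00/428.15 = 0.1592.
W₁ = η₁·Q_H = 0.1592 × 8240 = 1310 J.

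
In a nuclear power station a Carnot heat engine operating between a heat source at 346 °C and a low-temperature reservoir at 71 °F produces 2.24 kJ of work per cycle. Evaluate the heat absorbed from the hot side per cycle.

Q_H ≈ 4.28 kJ

T_H = 346 °C → 346 + 273.15 = 619.15 K.
T_C = 71 °F → (71 − 32) × 5/9 = 21.67 °C = 294.82 K.
The Carnot efficiency is η = 1 − T_C/T_H = 1 − 294.82/619.15 = 0.5238.
Q_H = W/η = 2.24/0.5238 = 4.28 kJ.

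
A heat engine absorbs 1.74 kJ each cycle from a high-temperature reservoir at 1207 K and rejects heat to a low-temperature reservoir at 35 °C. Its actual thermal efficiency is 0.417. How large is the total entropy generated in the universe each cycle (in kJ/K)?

T_C = 35 °C → 35 + 273.15 = 308.15 K.
W = η·Q_H = 0.417 × 1.74 = 0.7256 kJ, so Q_C = Q_H − W = 1.014 kJ.
Reservoir entropy changes: ΔS_H = −Q_H/T_H = −1.74/1207.00 = -0.001442 kJ/K and ΔS_C = +Q_C/T_C = 1.014/308.15 = 0.003292 kJ/K.
ΔS_univ = −Q_H/T_H + Q_C/T_C = 0.00185 kJ/K (> 0, since η = 0.417 < η_Carnot = 0.745).

ΔS_univ ≈ 0.00185 kJ/K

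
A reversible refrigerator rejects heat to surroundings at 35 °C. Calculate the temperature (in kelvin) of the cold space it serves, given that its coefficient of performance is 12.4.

T_H = 35 °C → 35 + 273.15 = 308.15 K.
COP_R = T_C/(T_H − T_C) ⇒ T_C = T_H·COP_R/(1 + COP_R) = 308.15 × 12.4/(1 + 12.4) = 285 K.

T_C ≈ 285 K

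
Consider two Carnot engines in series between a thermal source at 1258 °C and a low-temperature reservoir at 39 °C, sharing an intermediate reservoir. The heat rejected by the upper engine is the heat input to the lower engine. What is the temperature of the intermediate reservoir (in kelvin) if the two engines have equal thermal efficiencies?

T_m ≈ 691.3 K

T_H = 1258 °C → 1258 + 273.15 = 1531.15 K.
T_C = 39 °C → 39 + 273.15 = 312.15 K.
Equal efficiencies require 1 − T_m/T_H = 1 − T_C/T_m, i.e. T_m/T_H = T_C/T_m, so T_m = √(T_H·T_C) = √(1531.15 × 312.15) = 691.3 K.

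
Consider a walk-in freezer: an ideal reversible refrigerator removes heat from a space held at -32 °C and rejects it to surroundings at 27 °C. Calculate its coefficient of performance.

T_H = 27 °C → 27 + 273.15 = 300.15 K.
T_C = -32 °C → -32 + 273.15 = 241.15 K.
For a reversible refrigerator, COP_R = T_C/(T_H − T_C) = 241.15/(300.15 − 241.15) = 4.087.

COP_R ≈ 4.087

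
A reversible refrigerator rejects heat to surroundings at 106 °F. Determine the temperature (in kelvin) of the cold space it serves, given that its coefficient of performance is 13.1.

T_C ≈ 292.0 K

T_H = 106 °F → (106 − 32) × 5/9 = 41.11 °C = 314.26 K.
COP_R = T_C/(T_H − T_C) ⇒ T_C = T_H·COP_R/(1 + COP_R) = 314.26 × 13.1/(1 + 13.1) = 292.0 K.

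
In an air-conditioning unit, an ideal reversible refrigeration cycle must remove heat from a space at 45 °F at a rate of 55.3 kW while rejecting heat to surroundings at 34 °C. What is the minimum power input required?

Ẇ_in ≈ 5.28 kW

T_H = 34 °C → 34 + 273.15 = 307.15 K.
T_C = 45 °F → (45 − 32) × 5/9 = 7.22 °C = 280.37 K.
Carnot COP: COP_R = T_C/(T_H − T_C) = 280.37/26.78 = 10.4703.
W = Q_C/COP_R = 55.3/10.4703 = 5.28 kW.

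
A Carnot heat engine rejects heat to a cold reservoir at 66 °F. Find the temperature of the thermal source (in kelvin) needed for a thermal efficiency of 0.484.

T_H ≈ 566.0 K

T_C = 66 °F → (66 − 32) × 5/9 = 18.89 °C = 292.04 K.
From η = 1 − T_C/T_H, solving for T_H gives T_H = T_C/(1 − η) = 292.04/(1 − 0.484) = 566.0 K.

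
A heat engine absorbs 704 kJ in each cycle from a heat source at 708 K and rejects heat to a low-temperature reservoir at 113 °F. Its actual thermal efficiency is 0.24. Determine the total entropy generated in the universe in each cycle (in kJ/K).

ΔS_univ ≈ 0.687 kJ/K

T_C = 113 °F → (113 − 32) × 5/9 = 45.00 °C = 318.15 K.
W = η·Q_H = 0.24 × 704 = 169.0 kJ, so Q_C = Q_H − W = 535.0 kJ.
The hot reservoir loses entropy Q_H/T_H = 704/708.00 = 0.9944 kJ/K; the cold reservoir gains Q_C/T_C = 535.0/318.15 = 1.682 kJ/K.
ΔS_univ = −Q_H/T_H + Q_C/T_C = 0.687 kJ/K (> 0, since η = 0.24 < η_Carnot = 0.551).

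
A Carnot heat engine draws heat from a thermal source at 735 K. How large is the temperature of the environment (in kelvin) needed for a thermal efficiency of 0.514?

From η = 1 − T_C/T_H, T_C = T_H·(1 − η) = 735.00 × (1 − 0.514) = 357 K.

T_C ≈ 357 K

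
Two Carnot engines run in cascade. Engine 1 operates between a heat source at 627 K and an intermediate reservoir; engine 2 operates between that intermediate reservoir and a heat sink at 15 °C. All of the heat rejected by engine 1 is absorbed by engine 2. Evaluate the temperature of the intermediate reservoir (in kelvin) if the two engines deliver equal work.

T_m ≈ 458 K

T_C = 15 °C → 15 + 273.15 = 288.15 K.
For reversible stages Q_m = Q_H·(T_m/T_H). Setting W₁ = Q_H(1 − T_m/T_H) equal to W₂ = Q_m(1 − T_C/T_m) = Q_H·(T_m − T_C)/T_H gives T_H − T_m = T_m − T_C, so T_m = (T_H + T_C)/2 = (627.00 + 288.15)/2 = 458 K.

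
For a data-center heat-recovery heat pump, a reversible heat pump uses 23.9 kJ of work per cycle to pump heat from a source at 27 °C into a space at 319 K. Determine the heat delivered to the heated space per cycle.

Q_H ≈ 404 kJ

T_C = 27 °C → 27 + 273.15 = 300.15 K.
The Carnot heat-pump COP is COP_HP = T_H/(T_H − T_C) = 319.00/18.85 = 16.9231.
Q_H = COP_HP · W = 16.9231 × 23.9 = 404 kJ.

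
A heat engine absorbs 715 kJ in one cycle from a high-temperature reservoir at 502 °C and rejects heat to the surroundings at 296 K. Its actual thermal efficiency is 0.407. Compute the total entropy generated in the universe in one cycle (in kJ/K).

ΔS_univ ≈ 0.510 kJ/K

T_H = 502 °C → 502 + 273.15 = 775.15 K.
W = η·Q_H = 0.407 × 715 = 291.0 kJ, so Q_C = Q_H − W = 424.0 kJ.
Reservoir entropy changes: ΔS_H = −Q_H/T_H = −715/775.15 = -0.9224 kJ/K and ΔS_C = +Q_C/T_C = 424.0/296.00 = 1.432 kJ/K.
ΔS_univ = −Q_H/T_H + Q_C/T_C = 0.510 kJ/K (> 0, since η = 0.407 < η_Carnot = 0.618).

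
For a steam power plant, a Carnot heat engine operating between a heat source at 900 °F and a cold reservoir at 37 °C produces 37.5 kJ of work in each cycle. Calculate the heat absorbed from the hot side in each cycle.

Q_H ≈ 63.6 kJ

T_H = 900 °F → (900 − 32) × 5/9 = 482.22 °C = 755.37 K.
T_C = 37 °C → 37 + 273.15 = 310.15 K.
The Carnot efficiency is η = 1 − T_C/T_H = 1 − 310.15/755.37 = 0.5894.
Q_H = W/η = 37.5/0.5894 = 63.6 kJ.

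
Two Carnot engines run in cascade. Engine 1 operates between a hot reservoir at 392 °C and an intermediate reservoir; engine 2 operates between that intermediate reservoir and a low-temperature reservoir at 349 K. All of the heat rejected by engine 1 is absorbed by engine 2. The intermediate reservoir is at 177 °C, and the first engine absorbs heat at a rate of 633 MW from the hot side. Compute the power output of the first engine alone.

Ẇ₁ ≈ 204.6 MW

T_H = 392 °C → 392 + 273.15 = 665.15 K.
T_m = 177 °C → 177 + 273.15 = 450.15 K.
First-stage efficiency η₁ = 1 − T_m/T_H = 1 − 450.15/665.15 = 0.3232.
W₁ = η₁·Q_H = 0.3232 × 633 = 204.6 MW.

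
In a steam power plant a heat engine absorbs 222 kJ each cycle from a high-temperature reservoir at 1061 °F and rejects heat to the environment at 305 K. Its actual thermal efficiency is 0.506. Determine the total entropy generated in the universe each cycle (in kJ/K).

T_H = 1061 °F → (1061 − 32) × 5/9 = 571.67 °C = 844.82 K.
W = η·Q_H = 0.506 × 222 = 112.3 kJ, so Q_C = Q_H − W = 109.7 kJ.
The hot reservoir loses entropy Q_H/T_H = 222/844.82 = 0.2628 kJ/K; the cold reservoir gains Q_C/T_C = 109.7/305.00 = 0.3596 kJ/K.
ΔS_univ = −Q_H/T_H + Q_C/T_C = 0.0968 kJ/K (> 0, since η = 0.506 < η_Carnot = 0.639).

ΔS_univ ≈ 0.0968 kJ/K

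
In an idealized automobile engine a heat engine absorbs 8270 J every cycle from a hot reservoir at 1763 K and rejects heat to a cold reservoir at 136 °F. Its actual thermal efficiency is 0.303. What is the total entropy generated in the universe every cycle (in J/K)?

ΔS_univ ≈ 12.7 J/K

T_C = 136 °F → (136 − 32) × 5/9 = 57.78 °C = 330.93 K.
W = η·Q_H = 0.303 × 8270 = 2506 J, so Q_C = Q_H − W = 5764 J.
The hot reservoir loses entropy Q_H/T_H = 8270/1763.00 = 4.691 J/K; the cold reservoir gains Q_C/T_C = 5764/330.93 = 17.42 J/K.
ΔS_univ = −Q_H/T_H + Q_C/T_C = 12.7 J/K (> 0, since η = 0.303 < η_Carnot = 0.812).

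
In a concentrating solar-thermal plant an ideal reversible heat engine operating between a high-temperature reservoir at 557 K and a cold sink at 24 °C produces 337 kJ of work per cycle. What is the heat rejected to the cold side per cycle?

Q_C ≈ 385 kJ

T_C = 24 °C → 24 + 273.15 = 297.15 K.
η_rev = 1 − T_C/T_H = 1 − 297.15/557.00 = 0.4665.
Since Q_C/Q_H = T_C/T_H and Q_H = W/η, Q_C = W·T_C/(T_H − T_C) = 337 × 297.15/259.85 = 385 kJ.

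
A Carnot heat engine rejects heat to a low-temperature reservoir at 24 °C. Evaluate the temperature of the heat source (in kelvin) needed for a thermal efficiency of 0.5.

T_H ≈ 594.3 K

T_C = 24 °C → 24 + 273.15 = 297.15 K.
From η = 1 − T_C/T_H, solving for T_H gives T_H = T_C/(1 − η) = 297.15/(1 − 0.5) = 594.3 K.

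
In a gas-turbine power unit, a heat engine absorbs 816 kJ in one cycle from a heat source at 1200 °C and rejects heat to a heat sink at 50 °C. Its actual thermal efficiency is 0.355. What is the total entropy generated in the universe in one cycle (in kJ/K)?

ΔS_univ ≈ 1.07 kJ/K

T_H = 1200 °C → 1200 + 273.15 = 1473.15 K.
T_C = 50 °C → 50 + 273.15 = 323.15 K.
W = η·Q_H = 0.355 × 816 = 289.7 kJ, so Q_C = Q_H − W = 526.3 kJ.
Reservoir entropy changes: ΔS_H = −Q_H/T_H = −816/1473.15 = -0.5539 kJ/K and ΔS_C = +Q_C/T_C = 526.3/323.15 = 1.629 kJ/K.
ΔS_univ = −Q_H/T_H + Q_C/T_C = 1.07 kJ/K (> 0, since η = 0.355 < η_Carnot = 0.781).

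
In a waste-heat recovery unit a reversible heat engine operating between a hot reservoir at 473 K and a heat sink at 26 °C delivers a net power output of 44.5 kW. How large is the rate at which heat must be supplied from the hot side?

Q̇_H ≈ 121 kW

T_C = 26 °C → 26 + 273.15 = 299.15 K.
Carnot efficiency: η = 1 − T_C/T_H = 1 − 299.15/473.00 = 0.3675.
Q_H = W/η = 44.5/0.3675 = 121 kW.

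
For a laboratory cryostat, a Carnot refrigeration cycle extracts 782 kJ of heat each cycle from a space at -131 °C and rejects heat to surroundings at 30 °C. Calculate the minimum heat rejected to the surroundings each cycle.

Q_H ≈ 1670 kJ

T_H = 30 °C → 30 + 273.15 = 303.15 K.
T_C = -131 °C → -131 + 273.15 = 142.15 K.
For a reversible cycle Q_H/Q_C = T_H/T_C, so Q_H = Q_C·T_H/T_C = 782 × 303.15/142.15 = 1670 kJ.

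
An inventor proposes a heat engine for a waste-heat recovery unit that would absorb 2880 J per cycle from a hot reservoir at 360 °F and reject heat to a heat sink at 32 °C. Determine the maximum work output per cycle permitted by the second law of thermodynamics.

W_max ≈ 950 J

T_H = 360 °F → (360 − 32) × 5/9 = 182.22 °C = 455.37 K.
T_C = 32 °C → 32 + 273.15 = 305.15 K.
No engine can exceed the Carnot limit: η_max = 1 − T_C/T_H = 1 − 305.15/455.37 = 0.3299.
W_max = η_max · Q_H = 0.3299 × 2880 = 950 J.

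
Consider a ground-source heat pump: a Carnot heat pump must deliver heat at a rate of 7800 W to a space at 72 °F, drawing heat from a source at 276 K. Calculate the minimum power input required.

Ẇ_in ≈ 512 W

T_H = 72 °F → (72 − 32) × 5/9 = 22.22 °C = 295.37 K.
COP_HP = T_H/(T_H − T_C) = 295.37/19.37 = 15.2472.
W = Q_H/COP_HP = 7800/15.2472 = 512 W.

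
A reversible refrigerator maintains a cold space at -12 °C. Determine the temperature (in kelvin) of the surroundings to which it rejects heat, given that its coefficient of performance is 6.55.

T_C = -12 °C → -12 + 273.15 = 261.15 K.
COP_R = T_C/(T_H − T_C) ⇒ T_H = T_C·(1 + 1/COP_R) = 261.15 × (1 + 1/6.55) = 301 K.

T_H ≈ 301 K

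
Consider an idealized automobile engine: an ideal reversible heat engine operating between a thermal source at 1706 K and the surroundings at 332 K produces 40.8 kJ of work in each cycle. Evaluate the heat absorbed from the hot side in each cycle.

For a reversible engine, η = 1 − T_C/T_H = 1 − 332.00/1706.00 = 0.8054.
Q_H = W/η = 40.8/0.8054 = 50.7 kJ.

Q_H ≈ 50.7 kJ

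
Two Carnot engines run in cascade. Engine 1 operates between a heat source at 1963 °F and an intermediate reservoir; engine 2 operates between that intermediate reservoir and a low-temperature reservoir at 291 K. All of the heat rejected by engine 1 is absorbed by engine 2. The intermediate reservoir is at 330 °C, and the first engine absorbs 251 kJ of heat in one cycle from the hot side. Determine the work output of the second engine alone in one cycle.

W₂ ≈ 58.2 kJ

T_H = 1963 °F → (1963 − 32) × 5/9 = 1072.78 °C = 1345.93 K.
T_m = 330 °C → 330 + 273.15 = 603.15 K.
Heat entering the second stage: Q_m = Q_H·(T_m/T_H) = 251 × 603.15/1345.93 = 112 kJ.
Second-stage efficiency η₂ = 1 − T_C/T_m = 1 − 291.00/603.15 = 0.5175, so W₂ = η₂·Q_m = 58.2 kJ.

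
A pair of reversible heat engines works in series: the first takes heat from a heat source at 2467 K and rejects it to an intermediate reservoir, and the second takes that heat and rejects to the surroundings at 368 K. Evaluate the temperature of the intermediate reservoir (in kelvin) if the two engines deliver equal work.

For reversible stages Q_m = Q_H·(T_m/T_H). Setting W₁ = Q_H(1 − T_m/T_H) equal to W₂ = Q_m(1 − T_C/T_m) = Q_H·(T_m − T_C)/T_H gives T_H − T_m = T_m − T_C, so T_m = (T_H + T_C)/2 = (2467.00 + 368.00)/2 = 1418 K.

T_m ≈ 1418 K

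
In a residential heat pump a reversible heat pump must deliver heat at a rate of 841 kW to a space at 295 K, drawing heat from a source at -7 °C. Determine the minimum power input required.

Ẇ_in ≈ 82.25 kW

T_C = -7 °C → -7 + 273.15 = 266.15 K.
Reversible heating COP: COP_HP = T_H/(T_H − T_C) = 295.00/28.85 = 10.2253.
W = Q_H/COP_HP = 841/10.2253 = 82.25 kW.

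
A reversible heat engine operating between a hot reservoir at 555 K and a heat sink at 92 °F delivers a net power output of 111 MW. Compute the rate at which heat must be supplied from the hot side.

Q̇_H ≈ 247.9 MW

T_C = 92 °F → (92 − 32) × 5/9 = 33.33 °C = 306.48 K.
Since the cycle is reversible, η = 1 − T_C/T_H = 1 − 306.48/555.00 = 0.4478.
Q_H = W/η = 111/0.4478 = 247.9 MW.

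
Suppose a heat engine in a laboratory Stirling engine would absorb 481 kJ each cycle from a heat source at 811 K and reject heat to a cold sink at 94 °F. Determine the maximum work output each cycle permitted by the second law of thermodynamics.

W_max ≈ 299 kJ

T_C = 94 °F → (94 − 32) × 5/9 = 34.44 °C = 307.59 K.
No engine can exceed the Carnot limit: η_max = 1 − T_C/T_H = 1 − 307.59/811.00 = 0.6207.
W_max = η_max · Q_H = 0.6207 × 481 = 299 kJ.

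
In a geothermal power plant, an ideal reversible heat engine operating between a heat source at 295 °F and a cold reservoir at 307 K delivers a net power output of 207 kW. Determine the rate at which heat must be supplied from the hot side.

Q̇_H ≈ 773 kW

T_H = 295 °F → (295 − 32) × 5/9 = 146.11 °C = 419.26 K.
For a reversible engine, η = 1 − T_C/T_H = 1 − 307.00/419.26 = 0.2678.
Q_H = W/η = 207/0.2678 = 773 kW.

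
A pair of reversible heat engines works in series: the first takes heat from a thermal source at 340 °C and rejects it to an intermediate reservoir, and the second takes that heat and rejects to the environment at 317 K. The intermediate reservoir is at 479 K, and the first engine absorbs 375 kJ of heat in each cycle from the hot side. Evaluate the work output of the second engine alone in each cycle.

W₂ ≈ 99.1 kJ

T_H = 340 °C → 340 + 273.15 = 613.15 K.
Heat entering the second stage: Q_m = Q_H·(T_m/T_H) = 375 × 479.00/613.15 = 293 kJ.
Second-stage efficiency η₂ = 1 − T_C/T_m = 1 − 317.00/479.00 = 0.3382, so W₂ = η₂·Q_m = 99.1 kJ.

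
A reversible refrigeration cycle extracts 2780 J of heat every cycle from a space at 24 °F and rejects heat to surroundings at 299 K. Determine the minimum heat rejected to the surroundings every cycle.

Q_H ≈ 3090 J

T_C = 24 °F → (24 − 32) × 5/9 = -4.44 °C = 268.71 K.
For a reversible cycle Q_H/Q_C = T_H/T_C, so Q_H = Q_C·T_H/T_C = 2780 × 299.00/268.71 = 3090 J.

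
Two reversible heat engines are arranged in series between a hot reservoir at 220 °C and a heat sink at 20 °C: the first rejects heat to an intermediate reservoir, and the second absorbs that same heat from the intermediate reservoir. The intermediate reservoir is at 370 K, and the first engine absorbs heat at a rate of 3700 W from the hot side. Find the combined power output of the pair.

Ẇ_total ≈ 1500 W

T_H = 220 °C → 220 + 273.15 = 493.15 K.
T_C = 20 °C → 20 + 273.15 = 293.15 K.
Two reversible stages in series are equivalent to a single Carnot engine between T_H and T_C, so η_total = 1 − T_C/T_H = 1 − 293.15/493.15 = 0.4056.
W_total = η_total · Q_H = 0.4056 × 3700 = 1500 W.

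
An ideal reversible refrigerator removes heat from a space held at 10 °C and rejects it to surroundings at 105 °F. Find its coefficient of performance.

T_H = 105 °F → (105 − 32) × 5/9 = 40.56 °C = 313.71 K.
T_C = 10 °C → 10 + 273.15 = 283.15 K.
For a reversible refrigerator, COP_R = T_C/(T_H − T_C) = 283.15/(313.71 − 283.15) = 9.267.

COP_R ≈ 9.267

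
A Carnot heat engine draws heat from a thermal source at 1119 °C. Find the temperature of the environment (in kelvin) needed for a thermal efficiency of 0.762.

T_H = 1119 °C → 1119 + 273.15 = 1392.15 K.
From η = 1 − T_C/T_H, T_C = T_H·(1 − η) = 1392.15 × (1 − 0.762) = 331.3 K.

T_C ≈ 331.3 K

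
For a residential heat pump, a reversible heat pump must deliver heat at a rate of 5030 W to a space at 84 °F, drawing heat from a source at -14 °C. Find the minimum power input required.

Ẇ_in ≈ 714 W

T_H = 84 °F → (84 − 32) × 5/9 = 28.89 °C = 302.04 K.
T_C = -14 °C → -14 + 273.15 = 259.15 K.
Reversible heating COP: COP_HP = T_H/(T_H − T_C) = 302.04/42.89 = 7.0424.
W = Q_H/COP_HP = 5030/7.0424 = 714 W.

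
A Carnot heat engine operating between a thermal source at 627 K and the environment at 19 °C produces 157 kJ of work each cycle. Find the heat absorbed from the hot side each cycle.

Q_H ≈ 294.0 kJ

T_C = 19 °C → 19 + 273.15 = 292.15 K.
Since the cycle is reversible, η = 1 − T_C/T_H = 1 − 292.15/627.00 = 0.5341.
Q_H = W/η = 157/0.5341 = 294.0 kJ.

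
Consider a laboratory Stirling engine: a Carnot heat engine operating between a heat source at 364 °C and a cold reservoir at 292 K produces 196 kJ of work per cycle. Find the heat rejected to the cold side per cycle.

Q_C ≈ 166 kJ

T_H = 364 °C → 364 + 273.15 = 637.15 K.
η_rev = 1 − T_C/T_H = 1 − 292.00/637.15 = 0.5417.
Since Q_C/Q_H = T_C/T_H and Q_H = W/η, Q_C = W·T_C/(T_H − T_C) = 196 × 292.00/345.15 = 166 kJ.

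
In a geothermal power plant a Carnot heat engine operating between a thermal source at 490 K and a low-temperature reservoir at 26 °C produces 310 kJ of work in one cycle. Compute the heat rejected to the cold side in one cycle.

Q_C ≈ 485.9 kJ

T_C = 26 °C → 26 + 273.15 = 299.15 K.
Since the cycle is reversible, η = 1 − T_C/T_H = 1 − 299.15/490.00 = 0.3895.
Since Q_C/Q_H = T_C/T_H and Q_H = W/η, Q_C = W·T_C/(T_H − T_C) = 310 × 299.15/190.85 = 485.9 kJ.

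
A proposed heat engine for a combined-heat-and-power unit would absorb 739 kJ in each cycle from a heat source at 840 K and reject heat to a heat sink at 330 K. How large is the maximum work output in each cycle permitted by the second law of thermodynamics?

The upper bound on efficiency is η_max = 1 − T_C/T_H = 1 − 330.00/840.00 = 0.6071.
W_max = η_max · Q_H = 0.6071 × 739 = 448.7 kJ.

W_max ≈ 448.7 kJ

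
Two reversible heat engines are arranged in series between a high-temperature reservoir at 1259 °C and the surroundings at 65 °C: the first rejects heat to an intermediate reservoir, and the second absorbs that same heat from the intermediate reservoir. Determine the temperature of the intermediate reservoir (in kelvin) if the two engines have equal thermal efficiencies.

T_m ≈ 720 K

T_H = 1259 °C → 1259 + 273.15 = 1532.15 K.
T_C = 65 °C → 65 + 273.15 = 338.15 K.
Equal efficiencies require 1 − T_m/T_H = 1 − T_C/T_m, i.e. T_m/T_H = T_C/T_m, so T_m = √(T_H·T_C) = √(1532.15 × 338.15) = 720 K.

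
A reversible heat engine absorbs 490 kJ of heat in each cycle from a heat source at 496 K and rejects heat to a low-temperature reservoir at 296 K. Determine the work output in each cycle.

W ≈ 198 kJ

For a reversible engine, η = 1 − T_C/T_H = 1 − 296.00/496.00 = 0.4032.
W = η·Q_H = 0.4032 × 490 = 198 kJ.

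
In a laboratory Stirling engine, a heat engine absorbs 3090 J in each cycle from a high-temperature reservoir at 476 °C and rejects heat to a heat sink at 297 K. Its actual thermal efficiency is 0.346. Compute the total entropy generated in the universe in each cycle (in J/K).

ΔS_univ ≈ 2.68 J/K

T_H = 476 °C → 476 + 273.15 = 749.15 K.
W = η·Q_H = 0.346 × 3090 = 1069 J, so Q_C = Q_H − W = 2021 J.
Reservoir entropy changes: ΔS_H = −Q_H/T_H = −3090/749.15 = -4.125 J/K and ΔS_C = +Q_C/T_C = 2021/297.00 = 6.804 J/K.
ΔS_univ = −Q_H/T_H + Q_C/T_C = 2.68 J/K (> 0, since η = 0.346 < η_Carnot = 0.604).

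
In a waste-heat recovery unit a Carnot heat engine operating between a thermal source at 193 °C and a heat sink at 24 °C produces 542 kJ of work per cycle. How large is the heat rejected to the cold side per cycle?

Q_C ≈ 953 kJ

T_H = 193 °C → 193 + 273.15 = 466.15 K.
T_C = 24 °C → 24 + 273.15 = 297.15 K.
For a reversible engine, η = 1 − T_C/T_H = 1 − 297.15/466.15 = 0.3625.
Since Q_C/Q_H = T_C/T_H and Q_H = W/η, Q_C = W·T_C/(T_H − T_C) = 542 × 297.15/169.00 = 953 kJ.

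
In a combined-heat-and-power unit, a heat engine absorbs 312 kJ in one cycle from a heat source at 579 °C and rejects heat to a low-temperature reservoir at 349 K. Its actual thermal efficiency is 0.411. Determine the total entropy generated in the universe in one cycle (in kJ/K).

ΔS_univ ≈ 0.160 kJ/K

T_H = 579 °C → 579 + 273.15 = 852.15 K.
W = η·Q_H = 0.411 × 312 = 128.2 kJ, so Q_C = Q_H − W = 183.8 kJ.
Reservoir entropy changes: ΔS_H = −Q_H/T_H = −312/852.15 = -0.3661 kJ/K and ΔS_C = +Q_C/T_C = 183.8/349.00 = 0.5266 kJ/K.
ΔS_univ = −Q_H/T_H + Q_C/T_C = 0.160 kJ/K (> 0, since η = 0.411 < η_Carnot = 0.590).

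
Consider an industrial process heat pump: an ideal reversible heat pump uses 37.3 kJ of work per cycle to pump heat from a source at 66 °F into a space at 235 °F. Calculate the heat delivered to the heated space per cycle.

T_H = 235 °F → (235 − 32) × 5/9 = 112.78 °C = 385.93 K.
T_C = 66 °F → (66 − 32) × 5/9 = 18.89 °C = 292.04 K.
Reversible heating COP: COP_HP = T_H/(T_H − T_C) = 385.93/93.89 = 4.1105.
Q_H = COP_HP · W = 4.1105 × 37.3 = 153 kJ.

Q_H ≈ 153 kJ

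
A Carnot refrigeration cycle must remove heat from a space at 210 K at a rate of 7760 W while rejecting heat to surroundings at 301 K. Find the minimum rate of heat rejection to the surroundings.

For a reversible cycle Q_H/Q_C = T_H/T_C, so Q_H = Q_C·T_H/T_C = 7760 × 301.00/210.00 = 11100 W.

Q̇_H ≈ 11100 W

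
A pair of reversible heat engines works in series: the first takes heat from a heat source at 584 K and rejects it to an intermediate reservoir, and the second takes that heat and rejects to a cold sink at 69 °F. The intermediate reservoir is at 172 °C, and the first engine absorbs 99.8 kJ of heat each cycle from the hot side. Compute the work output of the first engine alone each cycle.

W₁ ≈ 23.73 kJ

T_C = 69 °F → (69 − 32) × 5/9 = 20.56 °C = 293.71 K.
T_m = 172 °C → 172 + 273.15 = 445.15 K.
First-stage efficiency η₁ = 1 − T_m/T_H = 1 − 445.15/584.00 = 0.2378.
W₁ = η₁·Q_H = 0.2378 × 99.8 = 23.73 kJ.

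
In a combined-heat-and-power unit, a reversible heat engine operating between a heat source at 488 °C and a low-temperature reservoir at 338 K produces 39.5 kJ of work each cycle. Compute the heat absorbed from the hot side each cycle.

T_H = 488 °C → 488 + 273.15 = 761.15 K.
η_rev = 1 − T_C/T_H = 1 − 338.00/761.15 = 0.5559.
Q_H = W/η = 39.5/0.5559 = 71.1 kJ.

Q_H ≈ 71.1 kJ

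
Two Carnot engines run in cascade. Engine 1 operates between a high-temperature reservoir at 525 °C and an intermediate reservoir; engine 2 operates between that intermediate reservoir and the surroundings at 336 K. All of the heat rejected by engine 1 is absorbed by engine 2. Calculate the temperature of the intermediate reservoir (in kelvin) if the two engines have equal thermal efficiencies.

T_m ≈ 518 K

T_H = 525 °C → 525 + 273.15 = 798.15 K.
Equal efficiencies require 1 − T_m/T_H = 1 − T_C/T_m, i.e. T_m/T_H = T_C/T_m, so T_m = √(T_H·T_C) = √(798.15 × 336.00) = 518 K.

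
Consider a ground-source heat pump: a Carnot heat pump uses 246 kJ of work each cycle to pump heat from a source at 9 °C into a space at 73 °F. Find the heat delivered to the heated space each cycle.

T_H = 73 °F → (73 − 32) × 5/9 = 22.78 °C = 295.93 K.
T_C = 9 °C → 9 + 273.15 = 282.15 K.
COP_HP = T_H/(T_H − T_C) = 295.93/13.78 = 21.4786.
Q_H = COP_HP · W = 21.4786 × 246 = 5280 kJ.

Q_H ≈ 5280 kJ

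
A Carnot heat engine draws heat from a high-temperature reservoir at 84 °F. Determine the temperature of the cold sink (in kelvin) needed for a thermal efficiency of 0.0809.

T_C ≈ 278 K

T_H = 84 °F → (84 − 32) × 5/9 = 28.89 °C = 302.04 K.
From η = 1 − T_C/T_H, T_C = T_H·(1 − η) = 302.04 × (1 − 0.0809) = 278 K.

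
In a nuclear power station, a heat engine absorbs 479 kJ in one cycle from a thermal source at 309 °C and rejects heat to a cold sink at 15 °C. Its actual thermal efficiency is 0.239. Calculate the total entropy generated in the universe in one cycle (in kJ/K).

ΔS_univ ≈ 0.442 kJ/K

T_H = 309 °C → 309 + 273.15 = 582.15 K.
T_C = 15 °C → 15 + 273.15 = 288.15 K.
W = η·Q_H = 0.239 × 479 = 114.5 kJ, so Q_C = Q_H − W = 364.5 kJ.
The hot reservoir loses entropy Q_H/T_H = 479/582.15 = 0.8228 kJ/K; the cold reservoir gains Q_C/T_C = 364.5/288.15 = 1.265 kJ/K.
ΔS_univ = −Q_H/T_H + Q_C/T_C = 0.442 kJ/K (> 0, since η = 0.239 < η_Carnot = 0.505).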